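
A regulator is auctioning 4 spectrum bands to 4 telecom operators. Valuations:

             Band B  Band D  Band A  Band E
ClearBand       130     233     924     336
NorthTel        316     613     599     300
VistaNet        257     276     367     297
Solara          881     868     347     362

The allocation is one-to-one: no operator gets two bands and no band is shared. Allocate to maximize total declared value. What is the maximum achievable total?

Optimal: ClearBand→Band A ($924M), NorthTel→Band D ($613M), VistaNet→Band E ($297M), Solara→Band B ($881M) — total 924+613+297+881 = $2715M.
Checked against all permutations: $2715M is optimal.

Maximum total: $2715M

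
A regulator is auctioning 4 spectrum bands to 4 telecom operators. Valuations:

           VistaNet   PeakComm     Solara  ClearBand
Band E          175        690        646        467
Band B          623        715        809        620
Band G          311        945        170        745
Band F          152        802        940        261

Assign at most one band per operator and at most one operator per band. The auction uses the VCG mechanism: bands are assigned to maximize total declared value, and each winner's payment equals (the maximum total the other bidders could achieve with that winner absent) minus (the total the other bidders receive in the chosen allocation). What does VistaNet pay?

Efficient allocation: VistaNet→Band B ($623M), PeakComm→Band E ($690M), Solara→Band F ($940M), ClearBand→Band G ($745M); total welfare W = $2998M.
VistaNet receives Band B at value $623M, so the others get W − 623 = $2375M.
Without VistaNet: best allocation of the remaining 3 bidders over all 4 bands is PeakComm→Band G ($945M), Solara→Band F ($940M), ClearBand→Band B ($620M), total $2505M.
VCG payment = (others' best without VistaNet) − (others' welfare with VistaNet) = 2505 − 2375 = $130M.

VistaNet pays $130M.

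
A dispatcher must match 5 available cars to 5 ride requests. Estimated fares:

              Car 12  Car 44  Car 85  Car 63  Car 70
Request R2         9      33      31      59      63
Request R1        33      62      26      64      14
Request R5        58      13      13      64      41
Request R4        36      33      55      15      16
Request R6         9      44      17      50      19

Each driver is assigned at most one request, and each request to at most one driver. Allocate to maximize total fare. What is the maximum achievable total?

Max total: $288

Optimal: Car 12→Request R5 ($58), Car 44→Request R1 ($62), Car 85→Request R4 ($55), Car 63→Request R6 ($50), Car 70→Request R2 ($63) — total 58+62+55+50+63 = $288.
Column-greedy (each request in turn goes to its best remaining driver) gives $284, worse by 4.
Next-best assignment: Car 12→Request R5, Car 44→Request R6, Car 85→Request R4, Car 63→Request R1, Car 70→Request R2 = $284.
Every other assignment is strictly worse.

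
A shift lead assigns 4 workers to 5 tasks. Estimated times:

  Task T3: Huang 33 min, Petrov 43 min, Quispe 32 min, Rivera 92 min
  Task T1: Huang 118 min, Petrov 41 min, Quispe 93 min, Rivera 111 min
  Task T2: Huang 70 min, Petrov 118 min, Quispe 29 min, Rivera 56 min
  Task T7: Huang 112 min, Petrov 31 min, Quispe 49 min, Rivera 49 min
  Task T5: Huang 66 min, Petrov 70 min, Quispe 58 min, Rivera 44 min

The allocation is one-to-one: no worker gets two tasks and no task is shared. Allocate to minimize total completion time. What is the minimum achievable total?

Minimum total: 137 min

Optimal: Huang→Task T3 (33 min), Petrov→Task T7 (31 min), Quispe→Task T2 (29 min), Rivera→Task T5 (44 min) — total 33+31+29+44 = 137 min.
Column-greedy (each task in turn goes to its cheapest remaining worker) gives 241 min, worse by 104.
Next-best assignment: Huang→Task T3, Petrov→Task T1, Quispe→Task T2, Rivera→Task T5 = 147 min.
Checked against all permutations: 137 min is optimal.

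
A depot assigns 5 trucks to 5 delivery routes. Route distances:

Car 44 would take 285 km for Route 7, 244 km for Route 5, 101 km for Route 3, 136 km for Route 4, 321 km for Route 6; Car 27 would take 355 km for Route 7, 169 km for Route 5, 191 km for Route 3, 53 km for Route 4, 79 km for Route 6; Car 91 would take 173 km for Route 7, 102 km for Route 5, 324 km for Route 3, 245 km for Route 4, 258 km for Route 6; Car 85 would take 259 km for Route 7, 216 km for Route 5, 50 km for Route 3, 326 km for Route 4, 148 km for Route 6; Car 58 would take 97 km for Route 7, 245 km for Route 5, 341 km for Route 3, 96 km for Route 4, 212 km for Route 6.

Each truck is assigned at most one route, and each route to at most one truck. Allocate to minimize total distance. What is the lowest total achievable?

Treat this as an assignment problem: match each truck to one route.
Optimal: Car 44→Route 4 (136 km), Car 27→Route 6 (79 km), Car 91→Route 5 (102 km), Car 85→Route 3 (50 km), Car 58→Route 7 (97 km) — total 136+79+102+50+97 = 464 km.
Min-entry greedy (repeatedly take the single cheapest remaining cell) gives 623 km, worse by 159.
Next-best assignment: Car 44→Route 3, Car 27→Route 4, Car 91→Route 5, Car 85→Route 6, Car 58→Route 7 = 501 km.
No other one-to-one assignment undercuts 464 km.

Minimum total: 464 km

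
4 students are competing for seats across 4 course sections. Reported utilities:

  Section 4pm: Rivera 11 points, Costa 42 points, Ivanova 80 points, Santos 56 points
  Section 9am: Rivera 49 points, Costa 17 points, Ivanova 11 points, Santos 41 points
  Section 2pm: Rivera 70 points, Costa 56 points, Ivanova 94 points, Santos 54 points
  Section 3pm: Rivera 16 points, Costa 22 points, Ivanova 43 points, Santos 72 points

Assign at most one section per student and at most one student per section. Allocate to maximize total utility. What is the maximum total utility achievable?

Optimal: Rivera→Section 9am (49 points), Costa→Section 4pm (42 points), Ivanova→Section 2pm (94 points), Santos→Section 3pm (72 points) — total 49+42+94+72 = 257 points.
Row-greedy (each student in turn takes its best remaining section) gives 196 points, worse by 61.

Max total: 257 points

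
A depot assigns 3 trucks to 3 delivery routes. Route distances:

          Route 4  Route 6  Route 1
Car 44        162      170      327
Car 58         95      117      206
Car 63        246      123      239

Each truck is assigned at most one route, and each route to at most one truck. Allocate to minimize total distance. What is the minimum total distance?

Optimal: Car 44→Route 4 (162 km), Car 58→Route 1 (206 km), Car 63→Route 6 (123 km) — total 162+206+123 = 491 km.
Min-entry greedy (repeatedly take the single cheapest remaining cell) gives 545 km, worse by 54.
Next-best assignment: Car 44→Route 6, Car 58→Route 4, Car 63→Route 1 = 504 km.

Minimum total: 491 km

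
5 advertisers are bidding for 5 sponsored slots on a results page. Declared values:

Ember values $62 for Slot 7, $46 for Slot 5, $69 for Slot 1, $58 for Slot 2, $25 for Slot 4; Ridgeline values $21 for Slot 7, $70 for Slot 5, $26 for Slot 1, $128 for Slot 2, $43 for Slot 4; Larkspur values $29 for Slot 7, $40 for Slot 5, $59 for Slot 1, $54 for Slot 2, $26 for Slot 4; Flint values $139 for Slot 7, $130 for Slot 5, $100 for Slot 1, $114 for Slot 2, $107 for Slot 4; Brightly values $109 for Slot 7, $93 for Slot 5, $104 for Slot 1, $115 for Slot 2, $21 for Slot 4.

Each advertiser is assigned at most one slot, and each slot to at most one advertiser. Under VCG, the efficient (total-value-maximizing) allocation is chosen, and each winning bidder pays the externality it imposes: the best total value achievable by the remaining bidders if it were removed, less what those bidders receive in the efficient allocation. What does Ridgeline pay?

Ridgeline pays $32.

Efficient allocation: Ember→Slot 1 ($69), Ridgeline→Slot 2 ($128), Larkspur→Slot 4 ($26), Flint→Slot 5 ($130), Brightly→Slot 7 ($109); total welfare W = $462.
Ridgeline receives Slot 2 at value $128, so the others get W − 128 = $334.
Without Ridgeline: best allocation of the remaining 4 bidders over all 5 slots is Ember→Slot 7 ($62), Larkspur→Slot 1 ($59), Flint→Slot 5 ($130), Brightly→Slot 2 ($115), total $366.
VCG payment = (others' best without Ridgeline) − (others' welfare with Ridgeline) = 366 − 334 = $32.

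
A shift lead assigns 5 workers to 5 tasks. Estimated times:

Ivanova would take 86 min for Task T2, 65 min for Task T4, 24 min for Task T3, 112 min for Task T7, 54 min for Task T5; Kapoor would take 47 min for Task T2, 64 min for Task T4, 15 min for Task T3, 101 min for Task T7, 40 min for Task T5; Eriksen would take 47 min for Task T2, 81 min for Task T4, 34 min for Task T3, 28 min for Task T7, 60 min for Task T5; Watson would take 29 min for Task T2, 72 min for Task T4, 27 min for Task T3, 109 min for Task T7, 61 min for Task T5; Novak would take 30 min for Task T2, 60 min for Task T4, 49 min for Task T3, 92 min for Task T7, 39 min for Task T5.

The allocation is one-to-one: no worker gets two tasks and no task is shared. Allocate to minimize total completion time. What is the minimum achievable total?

This is the linear assignment problem.
Optimal: Ivanova→Task T4 (65 min), Kapoor→Task T3 (15 min), Eriksen→Task T7 (28 min), Watson→Task T2 (29 min), Novak→Task T5 (39 min) — total 65+15+28+29+39 = 176 min.
Every other assignment is strictly worse.

Minimum total: 176 min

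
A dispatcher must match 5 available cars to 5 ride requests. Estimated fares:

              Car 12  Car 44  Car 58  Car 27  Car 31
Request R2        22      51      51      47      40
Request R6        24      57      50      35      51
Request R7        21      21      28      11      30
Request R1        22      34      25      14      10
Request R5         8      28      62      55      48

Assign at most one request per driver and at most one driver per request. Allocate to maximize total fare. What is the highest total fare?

Max total: $218

Optimal: Car 12→Request R1 ($22), Car 44→Request R6 ($57), Car 58→Request R5 ($62), Car 27→Request R2 ($47), Car 31→Request R7 ($30) — total 22+57+62+47+30 = $218.
Next-best assignment: Car 12→Request R7, Car 44→Request R1, Car 58→Request R5, Car 27→Request R2, Car 31→Request R6 = $215.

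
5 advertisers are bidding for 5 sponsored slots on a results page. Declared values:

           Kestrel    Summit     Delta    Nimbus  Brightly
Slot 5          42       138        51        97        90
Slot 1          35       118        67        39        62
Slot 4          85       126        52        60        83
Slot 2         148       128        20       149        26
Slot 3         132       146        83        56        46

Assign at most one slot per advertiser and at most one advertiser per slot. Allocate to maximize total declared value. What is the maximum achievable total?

Optimal: Kestrel→Slot 3 ($132), Summit→Slot 5 ($138), Delta→Slot 1 ($67), Nimbus→Slot 2 ($149), Brightly→Slot 4 ($83) — total 132+138+67+149+83 = $569.
Row-greedy (each advertiser in turn takes its best remaining slot) gives $541, worse by 28.
Next-best assignment: Kestrel→Slot 3, Summit→Slot 4, Delta→Slot 1, Nimbus→Slot 2, Brightly→Slot 5 = $564.
Swapping Kestrel↔Brightly (Kestrel→Slot 4 $85, Brightly→Slot 3 $46) loses 84.

Max total: $569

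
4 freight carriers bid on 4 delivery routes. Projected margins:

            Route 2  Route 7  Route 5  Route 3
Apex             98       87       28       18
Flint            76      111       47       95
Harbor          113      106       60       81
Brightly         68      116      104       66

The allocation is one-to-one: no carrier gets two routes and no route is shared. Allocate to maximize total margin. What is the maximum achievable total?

Max total: $403k

Treat this as an assignment problem: match each carrier to one route.
Optimal: Apex→Route 2 ($98k), Flint→Route 3 ($95k), Harbor→Route 7 ($106k), Brightly→Route 5 ($104k) — total 98+95+106+104 = $403k.
Column-greedy (each route in turn goes to its best remaining carrier) gives $294k, worse by 109.
Next-best assignment: Apex→Route 7, Flint→Route 3, Harbor→Route 2, Brightly→Route 5 = $399k.
Swapping Brightly↔Harbor (Brightly→Route 7 $116k, Harbor→Route 5 $60k) loses 34.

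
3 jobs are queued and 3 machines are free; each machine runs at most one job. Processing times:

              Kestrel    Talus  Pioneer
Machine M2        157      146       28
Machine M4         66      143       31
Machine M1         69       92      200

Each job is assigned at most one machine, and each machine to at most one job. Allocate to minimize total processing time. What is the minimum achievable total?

Optimal: Kestrel→Machine M4 (66 min), Talus→Machine M1 (92 min), Pioneer→Machine M2 (28 min) — total 66+92+28 = 186 min.
Next-best assignment: Kestrel→Machine M1, Talus→Machine M4, Pioneer→Machine M2 = 240 min.
Checked against all permutations: 186 min is optimal.

Minimum total: 186 min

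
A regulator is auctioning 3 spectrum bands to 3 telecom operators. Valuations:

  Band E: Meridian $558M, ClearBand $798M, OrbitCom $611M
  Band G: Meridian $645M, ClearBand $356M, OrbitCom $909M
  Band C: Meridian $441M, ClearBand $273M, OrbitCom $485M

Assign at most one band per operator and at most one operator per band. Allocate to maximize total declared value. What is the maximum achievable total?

Optimal: Meridian→Band C ($441M), ClearBand→Band E ($798M), OrbitCom→Band G ($909M) — total 441+798+909 = $2148M.
Row-greedy (each operator in turn takes its best remaining band) gives $1928M, worse by 220.
Next-best assignment: Meridian→Band G, ClearBand→Band E, OrbitCom→Band C = $1928M.
Swapping Meridian↔ClearBand (Meridian→Band E $558M, ClearBand→Band C $273M) loses 408.
Checked against all permutations: $2148M is optimal.

Maximum total: $2148M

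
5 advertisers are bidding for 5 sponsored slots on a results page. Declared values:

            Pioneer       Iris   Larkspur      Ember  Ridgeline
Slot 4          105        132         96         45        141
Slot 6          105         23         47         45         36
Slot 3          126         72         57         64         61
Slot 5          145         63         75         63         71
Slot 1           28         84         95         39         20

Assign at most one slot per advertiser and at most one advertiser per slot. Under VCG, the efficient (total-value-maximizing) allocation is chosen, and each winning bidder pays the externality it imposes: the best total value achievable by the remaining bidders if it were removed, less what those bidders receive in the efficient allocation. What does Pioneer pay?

Pioneer pays $18.

Efficient allocation: Pioneer→Slot 5 ($145), Iris→Slot 3 ($72), Larkspur→Slot 1 ($95), Ember→Slot 6 ($45), Ridgeline→Slot 4 ($141); total welfare W = $498.
Pioneer receives Slot 5 at value $145, so the others get W − 145 = $353.
Without Pioneer: best allocation of the remaining 4 bidders over all 5 slots is Iris→Slot 3 ($72), Larkspur→Slot 1 ($95), Ember→Slot 5 ($63), Ridgeline→Slot 4 ($141), total $371.
VCG payment = (others' best without Pioneer) − (others' welfare with Pioneer) = 371 − 353 = $18.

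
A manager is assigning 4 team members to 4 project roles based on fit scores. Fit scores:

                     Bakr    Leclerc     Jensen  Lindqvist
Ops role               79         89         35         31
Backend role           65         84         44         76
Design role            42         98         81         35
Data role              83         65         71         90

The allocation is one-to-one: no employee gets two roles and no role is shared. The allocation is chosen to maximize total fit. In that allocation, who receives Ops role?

Bakr receives Ops role.

Optimal: Bakr→Ops role (79 pts), Leclerc→Backend role (84 pts), Jensen→Design role (81 pts), Lindqvist→Data role (90 pts) — total 79+84+81+90 = 334 pts.
Column-greedy (each role in turn goes to its best remaining employee) gives 329 pts, worse by 5.
Bakr's own top role is Data role (83 pts), but forcing Bakr→Data role and reassigning the rest optimally gives only 329 pts — worse by 5.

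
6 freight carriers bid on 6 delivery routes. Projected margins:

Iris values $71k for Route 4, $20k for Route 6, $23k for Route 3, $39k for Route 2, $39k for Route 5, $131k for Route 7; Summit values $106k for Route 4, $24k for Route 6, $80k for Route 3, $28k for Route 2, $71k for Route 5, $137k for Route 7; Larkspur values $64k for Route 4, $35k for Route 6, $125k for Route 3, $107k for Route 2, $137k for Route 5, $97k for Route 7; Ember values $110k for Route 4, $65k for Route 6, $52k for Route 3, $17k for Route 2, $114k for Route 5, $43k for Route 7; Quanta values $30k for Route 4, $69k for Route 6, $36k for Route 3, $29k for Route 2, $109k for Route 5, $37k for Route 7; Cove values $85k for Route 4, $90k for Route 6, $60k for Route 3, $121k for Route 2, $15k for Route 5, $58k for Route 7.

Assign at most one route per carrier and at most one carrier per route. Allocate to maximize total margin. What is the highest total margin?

This is a one-to-one assignment (maximum-weight bipartite matching).
Optimal: Iris→Route 7 ($131k), Summit→Route 4 ($106k), Larkspur→Route 3 ($125k), Ember→Route 5 ($114k), Quanta→Route 6 ($69k), Cove→Route 2 ($121k) — total 131+106+125+114+69+121 = $666k.
Row-greedy (each carrier in turn takes its best remaining route) gives $596k, worse by 70.
No other one-to-one assignment exceeds $666k.

Max total: $666k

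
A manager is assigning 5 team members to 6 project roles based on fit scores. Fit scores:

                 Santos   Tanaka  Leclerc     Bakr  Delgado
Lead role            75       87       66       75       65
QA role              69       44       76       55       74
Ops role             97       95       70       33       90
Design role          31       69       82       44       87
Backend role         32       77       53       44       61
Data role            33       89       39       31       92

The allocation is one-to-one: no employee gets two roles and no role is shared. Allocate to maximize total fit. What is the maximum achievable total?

This is a one-to-one assignment (maximum-weight bipartite matching).
Optimal: Santos→Ops role (97 pts), Tanaka→Data role (89 pts), Leclerc→QA role (76 pts), Bakr→Lead role (75 pts), Delgado→Design role (87 pts) — total 97+89+76+75+87 = 424 pts.
Max-entry greedy (repeatedly take the single best remaining cell) gives 413 pts, worse by 11.
Next-best assignment: Santos→Ops role, Tanaka→Backend role, Leclerc→Design role, Bakr→Lead role, Delgado→Data role = 423 pts.

Max total: 424 pts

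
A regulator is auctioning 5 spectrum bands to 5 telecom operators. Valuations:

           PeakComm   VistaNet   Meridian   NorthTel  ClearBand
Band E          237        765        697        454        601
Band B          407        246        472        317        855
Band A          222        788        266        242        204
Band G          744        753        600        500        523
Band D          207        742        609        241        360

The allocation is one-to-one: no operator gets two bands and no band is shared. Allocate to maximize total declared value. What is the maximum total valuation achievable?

Max total: $3450M

This is the linear assignment problem.
Optimal: PeakComm→Band G ($744M), VistaNet→Band A ($788M), Meridian→Band D ($609M), NorthTel→Band E ($454M), ClearBand→Band B ($855M) — total 744+788+609+454+855 = $3450M.
Column-greedy (each band in turn goes to its best remaining operator) gives $2871M, worse by 579.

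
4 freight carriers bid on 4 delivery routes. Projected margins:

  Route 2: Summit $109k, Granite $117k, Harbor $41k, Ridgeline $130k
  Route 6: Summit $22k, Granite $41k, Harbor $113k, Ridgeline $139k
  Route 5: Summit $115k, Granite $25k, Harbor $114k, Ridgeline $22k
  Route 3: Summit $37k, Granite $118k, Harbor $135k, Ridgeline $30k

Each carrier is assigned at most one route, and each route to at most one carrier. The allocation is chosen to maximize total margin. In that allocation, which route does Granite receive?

Granite receives Route 2.

Treat this as an assignment problem: match each carrier to one route.
Optimal: Summit→Route 5 ($115k), Granite→Route 2 ($117k), Harbor→Route 3 ($135k), Ridgeline→Route 6 ($139k) — total 115+117+135+139 = $506k.
Column-greedy (each route in turn goes to its best remaining carrier) gives $476k, worse by 30.
Granite's own top route is Route 3 ($118k), but forcing Granite→Route 3 and reassigning the rest optimally gives only $480k — worse by 26.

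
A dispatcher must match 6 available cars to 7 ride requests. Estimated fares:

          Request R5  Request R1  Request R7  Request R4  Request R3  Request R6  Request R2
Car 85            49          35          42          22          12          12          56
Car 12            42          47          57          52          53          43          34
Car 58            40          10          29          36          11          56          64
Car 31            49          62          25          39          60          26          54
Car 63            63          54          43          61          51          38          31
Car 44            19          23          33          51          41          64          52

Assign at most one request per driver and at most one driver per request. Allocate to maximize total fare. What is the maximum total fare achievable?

Optimal: Car 85→Request R5 ($49), Car 12→Request R7 ($57), Car 58→Request R2 ($64), Car 31→Request R1 ($62), Car 63→Request R4 ($61), Car 44→Request R6 ($64) — total 49+57+64+62+61+64 = $357.
Column-greedy (each request in turn goes to its best remaining driver) gives $301, worse by 56.
Next-best assignment: Car 85→Request R5, Car 12→Request R7, Car 58→Request R2, Car 31→Request R3, Car 63→Request R4, Car 44→Request R6 = $355.
Swapping Car 63↔Car 44 (Car 63→Request R6 $38, Car 44→Request R4 $51) loses 36.

Max total: $357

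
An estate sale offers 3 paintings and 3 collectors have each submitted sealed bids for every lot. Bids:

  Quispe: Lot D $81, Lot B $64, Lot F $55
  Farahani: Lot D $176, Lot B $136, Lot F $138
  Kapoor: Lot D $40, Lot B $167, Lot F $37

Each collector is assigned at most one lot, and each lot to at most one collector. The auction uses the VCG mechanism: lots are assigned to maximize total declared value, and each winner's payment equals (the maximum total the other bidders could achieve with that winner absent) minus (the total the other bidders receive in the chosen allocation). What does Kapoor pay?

Efficient allocation: Quispe→Lot F ($55), Farahani→Lot D ($176), Kapoor→Lot B ($167); total welfare W = $398.
Kapoor receives Lot B at value $167, so the others get W − 167 = $231.
Without Kapoor: best allocation of the remaining 2 bidders over all 3 lots is Quispe→Lot B ($64), Farahani→Lot D ($176), total $240.
VCG payment = (others' best without Kapoor) − (others' welfare with Kapoor) = 240 − 231 = $9.

Kapoor pays $9.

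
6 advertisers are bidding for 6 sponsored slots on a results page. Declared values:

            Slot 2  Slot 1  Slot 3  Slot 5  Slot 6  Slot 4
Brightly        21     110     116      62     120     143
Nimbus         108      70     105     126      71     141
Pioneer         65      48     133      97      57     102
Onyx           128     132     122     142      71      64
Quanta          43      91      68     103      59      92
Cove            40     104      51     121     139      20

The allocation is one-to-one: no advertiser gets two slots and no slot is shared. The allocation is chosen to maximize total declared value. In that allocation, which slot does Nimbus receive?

Optimal: Brightly→Slot 4 ($143), Nimbus→Slot 5 ($126), Pioneer→Slot 3 ($133), Onyx→Slot 2 ($128), Quanta→Slot 1 ($91), Cove→Slot 6 ($139) — total 143+126+133+128+91+139 = $760.
Nimbus's own top slot is Slot 4 ($141), but forcing Nimbus→Slot 4 and reassigning the rest optimally gives only $754 — worse by 6.

Nimbus receives Slot 5.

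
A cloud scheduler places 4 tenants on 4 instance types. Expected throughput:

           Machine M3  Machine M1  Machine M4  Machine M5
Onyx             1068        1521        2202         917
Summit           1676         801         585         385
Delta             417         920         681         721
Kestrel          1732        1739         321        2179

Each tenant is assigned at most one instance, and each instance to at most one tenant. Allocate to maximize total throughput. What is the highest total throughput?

Optimal: Onyx→Machine M4 (2202 ops/s), Summit→Machine M3 (1676 ops/s), Delta→Machine M1 (920 ops/s), Kestrel→Machine M5 (2179 ops/s) — total 2202+1676+920+2179 = 6977 ops/s.
Next-best assignment: Onyx→Machine M4, Summit→Machine M3, Delta→Machine M5, Kestrel→Machine M1 = 6338 ops/s.
Swapping Delta↔Summit (Delta→Machine M3 417 ops/s, Summit→Machine M1 801 ops/s) loses 1378.
No other one-to-one assignment exceeds 6977 ops/s.

Max total: 6977 ops/s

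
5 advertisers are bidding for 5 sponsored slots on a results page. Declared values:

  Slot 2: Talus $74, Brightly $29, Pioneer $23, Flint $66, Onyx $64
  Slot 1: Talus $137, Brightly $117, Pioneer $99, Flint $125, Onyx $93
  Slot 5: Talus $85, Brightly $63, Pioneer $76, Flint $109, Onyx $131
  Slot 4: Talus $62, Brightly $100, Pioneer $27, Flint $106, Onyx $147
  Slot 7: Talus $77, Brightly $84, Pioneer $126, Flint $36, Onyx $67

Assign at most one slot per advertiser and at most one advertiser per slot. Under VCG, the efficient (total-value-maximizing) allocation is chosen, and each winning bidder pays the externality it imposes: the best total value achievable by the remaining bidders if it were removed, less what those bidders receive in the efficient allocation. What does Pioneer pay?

Efficient allocation: Talus→Slot 2 ($74), Brightly→Slot 1 ($117), Pioneer→Slot 7 ($126), Flint→Slot 5 ($109), Onyx→Slot 4 ($147); total welfare W = $573.
Pioneer receives Slot 7 at value $126, so the others get W − 126 = $447.
Without Pioneer: best allocation of the remaining 4 bidders over all 5 slots is Talus→Slot 1 ($137), Brightly→Slot 7 ($84), Flint→Slot 5 ($109), Onyx→Slot 4 ($147), total $477.
VCG payment = (others' best without Pioneer) − (others' welfare with Pioneer) = 477 − 447 = $30.

Pioneer pays $30.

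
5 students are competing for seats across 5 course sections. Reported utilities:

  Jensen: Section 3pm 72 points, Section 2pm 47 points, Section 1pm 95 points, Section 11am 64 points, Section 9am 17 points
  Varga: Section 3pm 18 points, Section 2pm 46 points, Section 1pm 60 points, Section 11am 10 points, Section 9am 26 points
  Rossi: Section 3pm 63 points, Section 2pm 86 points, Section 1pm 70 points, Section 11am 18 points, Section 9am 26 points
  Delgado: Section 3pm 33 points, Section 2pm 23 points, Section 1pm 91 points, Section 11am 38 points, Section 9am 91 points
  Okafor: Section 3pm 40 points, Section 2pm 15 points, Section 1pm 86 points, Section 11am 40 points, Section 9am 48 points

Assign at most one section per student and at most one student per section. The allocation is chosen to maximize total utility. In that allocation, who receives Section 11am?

Optimal: Jensen→Section 11am (64 points), Varga→Section 2pm (46 points), Rossi→Section 3pm (63 points), Delgado→Section 9am (91 points), Okafor→Section 1pm (86 points) — total 64+46+63+91+86 = 350 points.
Column-greedy (each section in turn goes to its best remaining student) gives 315 points, worse by 35.
Next-best assignment: Jensen→Section 3pm, Varga→Section 1pm, Rossi→Section 2pm, Delgado→Section 9am, Okafor→Section 11am = 349 points.
Every other assignment is strictly worse.
Jensen's own top section is Section 1pm (95 points), but forcing Jensen→Section 1pm and reassigning the rest optimally gives only 335 points — worse by 15.

Jensen receives Section 11am.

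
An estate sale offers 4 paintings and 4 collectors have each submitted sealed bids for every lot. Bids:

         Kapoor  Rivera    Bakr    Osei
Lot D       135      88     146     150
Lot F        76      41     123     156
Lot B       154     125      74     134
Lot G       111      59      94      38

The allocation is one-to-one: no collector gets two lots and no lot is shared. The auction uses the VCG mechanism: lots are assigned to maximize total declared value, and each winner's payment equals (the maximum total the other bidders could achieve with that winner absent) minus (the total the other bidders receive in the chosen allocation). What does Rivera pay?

Efficient allocation: Kapoor→Lot G ($111), Rivera→Lot B ($125), Bakr→Lot D ($146), Osei→Lot F ($156); total welfare W = $538.
Rivera receives Lot B at value $125, so the others get W − 125 = $413.
Without Rivera: best allocation of the remaining 3 bidders over all 4 lots is Kapoor→Lot B ($154), Bakr→Lot D ($146), Osei→Lot F ($156), total $456.
VCG payment = (others' best without Rivera) − (others' welfare with Rivera) = 456 − 413 = $43.

Rivera pays $43.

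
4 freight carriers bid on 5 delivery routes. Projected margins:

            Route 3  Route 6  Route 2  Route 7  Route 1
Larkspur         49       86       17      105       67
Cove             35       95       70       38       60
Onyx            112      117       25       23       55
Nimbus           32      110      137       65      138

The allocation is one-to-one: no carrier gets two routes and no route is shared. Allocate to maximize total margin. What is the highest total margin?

Max total: $450k

Optimal: Larkspur→Route 7 ($105k), Cove→Route 6 ($95k), Onyx→Route 3 ($112k), Nimbus→Route 1 ($138k) — total 105+95+112+138 = $450k.
Max-entry greedy (repeatedly take the single best remaining cell) gives $430k, worse by 20.
Next-best assignment: Larkspur→Route 7, Cove→Route 6, Onyx→Route 3, Nimbus→Route 2 = $449k.
Swapping Larkspur↔Cove (Larkspur→Route 6 $86k, Cove→Route 7 $38k) loses 76.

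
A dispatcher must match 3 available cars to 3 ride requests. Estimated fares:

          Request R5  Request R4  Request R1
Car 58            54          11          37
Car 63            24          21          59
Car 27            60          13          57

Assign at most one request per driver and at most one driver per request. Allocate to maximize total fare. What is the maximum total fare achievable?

This is a one-to-one assignment (maximum-weight bipartite matching).
Optimal: Car 58→Request R5 ($54), Car 63→Request R4 ($21), Car 27→Request R1 ($57) — total 54+21+57 = $132.
Column-greedy (each request in turn goes to its best remaining driver) gives $118, worse by 14.
Next-best assignment: Car 58→Request R4, Car 63→Request R1, Car 27→Request R5 = $130.

Maximum total: $132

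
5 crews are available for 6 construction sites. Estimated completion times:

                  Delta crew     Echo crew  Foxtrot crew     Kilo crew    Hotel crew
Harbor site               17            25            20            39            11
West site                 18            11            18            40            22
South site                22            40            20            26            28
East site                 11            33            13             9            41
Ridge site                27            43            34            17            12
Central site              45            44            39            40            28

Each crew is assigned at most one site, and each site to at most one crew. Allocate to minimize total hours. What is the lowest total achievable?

Min total: 69 hours

Optimal: Delta crew→Harbor site (17 hours), Echo crew→West site (11 hours), Foxtrot crew→South site (20 hours), Kilo crew→East site (9 hours), Hotel crew→Ridge site (12 hours) — total 17+11+20+9+12 = 69 hours.
Min-entry greedy (repeatedly take the single cheapest remaining cell) gives 78 hours, worse by 9.
Next-best assignment: Delta crew→East site, Echo crew→West site, Foxtrot crew→South site, Kilo crew→Ridge site, Hotel crew→Harbor site = 70 hours.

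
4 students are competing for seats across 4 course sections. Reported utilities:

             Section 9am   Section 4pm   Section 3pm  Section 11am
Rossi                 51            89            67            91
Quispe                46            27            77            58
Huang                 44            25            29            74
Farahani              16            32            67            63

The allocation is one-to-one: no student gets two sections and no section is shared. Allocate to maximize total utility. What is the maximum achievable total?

Optimal: Rossi→Section 4pm (89 points), Quispe→Section 9am (46 points), Huang→Section 11am (74 points), Farahani→Section 3pm (67 points) — total 89+46+74+67 = 276 points.
Max-entry greedy (repeatedly take the single best remaining cell) gives 244 points, worse by 32.
Swapping Farahani↔Rossi (Farahani→Section 4pm 32 points, Rossi→Section 3pm 67 points) loses 57.

Maximum total: 276 points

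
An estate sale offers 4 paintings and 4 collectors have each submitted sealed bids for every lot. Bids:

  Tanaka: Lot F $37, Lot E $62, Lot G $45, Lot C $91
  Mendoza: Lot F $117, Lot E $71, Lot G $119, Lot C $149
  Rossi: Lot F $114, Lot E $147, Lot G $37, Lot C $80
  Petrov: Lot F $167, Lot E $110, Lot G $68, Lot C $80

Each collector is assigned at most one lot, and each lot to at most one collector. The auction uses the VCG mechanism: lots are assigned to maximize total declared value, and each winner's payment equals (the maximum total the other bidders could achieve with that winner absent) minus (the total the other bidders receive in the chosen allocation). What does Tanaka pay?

Efficient allocation: Tanaka→Lot C ($91), Mendoza→Lot G ($119), Rossi→Lot E ($147), Petrov→Lot F ($167); total welfare W = $524.
Tanaka receives Lot C at value $91, so the others get W − 91 = $433.
Without Tanaka: best allocation of the remaining 3 bidders over all 4 lots is Mendoza→Lot C ($149), Rossi→Lot E ($147), Petrov→Lot F ($167), total $463.
VCG payment = (others' best without Tanaka) − (others' welfare with Tanaka) = 463 − 433 = $30.

Tanaka pays $30.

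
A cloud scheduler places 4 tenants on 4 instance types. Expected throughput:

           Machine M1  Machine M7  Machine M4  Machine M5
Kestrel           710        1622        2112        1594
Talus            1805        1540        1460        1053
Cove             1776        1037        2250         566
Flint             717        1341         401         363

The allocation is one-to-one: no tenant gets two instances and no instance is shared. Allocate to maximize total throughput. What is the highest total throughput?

This is the linear assignment problem.
Optimal: Kestrel→Machine M5 (1594 ops/s), Talus→Machine M1 (1805 ops/s), Cove→Machine M4 (2250 ops/s), Flint→Machine M7 (1341 ops/s) — total 1594+1805+2250+1341 = 6990 ops/s.
Column-greedy (each instance in turn goes to its best remaining tenant) gives 6040 ops/s, worse by 950.

Maximum total: 6990 ops/s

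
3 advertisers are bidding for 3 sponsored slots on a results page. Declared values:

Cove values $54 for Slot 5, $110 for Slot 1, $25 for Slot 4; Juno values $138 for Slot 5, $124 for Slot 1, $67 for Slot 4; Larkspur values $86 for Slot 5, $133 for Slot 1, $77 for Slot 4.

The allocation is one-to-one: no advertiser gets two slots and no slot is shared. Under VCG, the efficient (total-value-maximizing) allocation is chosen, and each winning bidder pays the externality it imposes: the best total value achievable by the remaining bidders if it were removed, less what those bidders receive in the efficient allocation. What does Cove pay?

Cove pays $56.

Efficient allocation: Cove→Slot 1 ($110), Juno→Slot 5 ($138), Larkspur→Slot 4 ($77); total welfare W = $325.
Cove receives Slot 1 at value $110, so the others get W − 110 = $215.
Without Cove: best allocation of the remaining 2 bidders over all 3 slots is Juno→Slot 5 ($138), Larkspur→Slot 1 ($133), total $271.
VCG payment = (others' best without Cove) − (others' welfare with Cove) = 271 − 215 = $56.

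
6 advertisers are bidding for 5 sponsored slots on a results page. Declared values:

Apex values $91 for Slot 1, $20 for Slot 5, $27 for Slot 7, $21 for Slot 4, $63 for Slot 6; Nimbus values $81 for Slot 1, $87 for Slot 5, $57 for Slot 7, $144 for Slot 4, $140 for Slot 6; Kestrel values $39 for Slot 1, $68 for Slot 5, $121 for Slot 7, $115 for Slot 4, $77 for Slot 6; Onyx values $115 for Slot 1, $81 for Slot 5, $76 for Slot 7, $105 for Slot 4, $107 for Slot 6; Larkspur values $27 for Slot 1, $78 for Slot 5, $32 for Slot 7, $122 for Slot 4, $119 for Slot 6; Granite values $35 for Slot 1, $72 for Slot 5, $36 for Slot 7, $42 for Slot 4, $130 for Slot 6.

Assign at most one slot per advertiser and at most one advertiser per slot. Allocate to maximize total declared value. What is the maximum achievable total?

Optimal: Onyx→Slot 1 ($115), Larkspur→Slot 5 ($78), Kestrel→Slot 7 ($121), Nimbus→Slot 4 ($144), Granite→Slot 6 ($130) — total 115+78+121+144+130 = $588.
Row-greedy (each advertiser in turn takes its best remaining slot) gives $541, worse by 47.
Next-best assignment: Onyx→Slot 1, Nimbus→Slot 5, Kestrel→Slot 7, Larkspur→Slot 4, Granite→Slot 6 = $575.
Swapping Granite↔Nimbus (Granite→Slot 4 $42, Nimbus→Slot 6 $140) loses 92.
Checked against all permutations: $588 is optimal.

Max total: $588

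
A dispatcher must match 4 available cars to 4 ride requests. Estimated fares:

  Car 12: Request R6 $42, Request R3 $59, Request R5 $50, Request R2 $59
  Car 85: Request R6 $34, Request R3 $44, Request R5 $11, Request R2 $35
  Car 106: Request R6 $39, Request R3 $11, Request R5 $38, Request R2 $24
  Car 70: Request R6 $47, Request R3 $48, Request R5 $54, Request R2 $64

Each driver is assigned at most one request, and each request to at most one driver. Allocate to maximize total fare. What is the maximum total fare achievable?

Optimal: Car 12→Request R5 ($50), Car 85→Request R3 ($44), Car 106→Request R6 ($39), Car 70→Request R2 ($64) — total 50+44+39+64 = $197.
Column-greedy (each request in turn goes to its best remaining driver) gives $179, worse by 18.

Max total: $197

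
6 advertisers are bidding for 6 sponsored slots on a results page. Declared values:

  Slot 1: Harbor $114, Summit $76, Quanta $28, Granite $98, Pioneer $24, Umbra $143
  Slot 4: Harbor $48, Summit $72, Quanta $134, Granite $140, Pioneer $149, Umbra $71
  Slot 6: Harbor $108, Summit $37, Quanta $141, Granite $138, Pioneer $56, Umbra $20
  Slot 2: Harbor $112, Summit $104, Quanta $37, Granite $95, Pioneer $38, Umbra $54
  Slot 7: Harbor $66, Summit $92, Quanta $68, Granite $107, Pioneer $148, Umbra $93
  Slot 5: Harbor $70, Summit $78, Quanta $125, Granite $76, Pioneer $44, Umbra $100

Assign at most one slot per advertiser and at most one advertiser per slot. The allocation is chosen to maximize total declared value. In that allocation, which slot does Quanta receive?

This is a one-to-one assignment (maximum-weight bipartite matching).
Optimal: Harbor→Slot 6 ($108), Summit→Slot 2 ($104), Quanta→Slot 5 ($125), Granite→Slot 4 ($140), Pioneer→Slot 7 ($148), Umbra→Slot 1 ($143) — total 108+104+125+140+148+143 = $768.
Row-greedy (each advertiser in turn takes its best remaining slot) gives $747, worse by 21.
Next-best assignment: Harbor→Slot 2, Summit→Slot 5, Quanta→Slot 6, Granite→Slot 4, Pioneer→Slot 7, Umbra→Slot 1 = $762.
Quanta's own top slot is Slot 6 ($141), but forcing Quanta→Slot 6 and reassigning the rest optimally gives only $762 — worse by 6.

Quanta receives Slot 5.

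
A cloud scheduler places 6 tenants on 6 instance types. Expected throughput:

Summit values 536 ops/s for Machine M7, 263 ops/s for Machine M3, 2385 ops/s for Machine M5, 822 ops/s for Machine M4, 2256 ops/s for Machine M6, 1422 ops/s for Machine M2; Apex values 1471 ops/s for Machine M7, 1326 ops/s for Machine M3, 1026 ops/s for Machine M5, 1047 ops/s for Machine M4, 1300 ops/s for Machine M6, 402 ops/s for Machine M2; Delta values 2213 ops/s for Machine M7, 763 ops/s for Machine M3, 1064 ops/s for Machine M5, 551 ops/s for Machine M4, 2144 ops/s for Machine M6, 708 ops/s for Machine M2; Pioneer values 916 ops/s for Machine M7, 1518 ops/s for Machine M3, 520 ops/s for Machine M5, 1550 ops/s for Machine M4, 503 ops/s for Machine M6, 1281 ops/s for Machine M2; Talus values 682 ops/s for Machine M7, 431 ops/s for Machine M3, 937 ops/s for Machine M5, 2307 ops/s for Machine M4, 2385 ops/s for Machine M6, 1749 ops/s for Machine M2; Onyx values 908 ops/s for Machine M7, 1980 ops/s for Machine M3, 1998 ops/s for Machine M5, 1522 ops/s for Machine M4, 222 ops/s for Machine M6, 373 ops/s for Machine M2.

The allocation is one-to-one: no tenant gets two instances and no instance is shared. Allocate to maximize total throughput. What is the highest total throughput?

Optimal: Summit→Machine M5 (2385 ops/s), Apex→Machine M7 (1471 ops/s), Delta→Machine M6 (2144 ops/s), Pioneer→Machine M2 (1281 ops/s), Talus→Machine M4 (2307 ops/s), Onyx→Machine M3 (1980 ops/s) — total 2385+1471+2144+1281+2307+1980 = 11568 ops/s.
Row-greedy (each tenant in turn takes its best remaining instance) gives 11279 ops/s, worse by 289.
Next-best assignment: Summit→Machine M5, Apex→Machine M6, Delta→Machine M7, Pioneer→Machine M2, Talus→Machine M4, Onyx→Machine M3 = 11466 ops/s.
No other one-to-one assignment exceeds 11568 ops/s.

Maximum total: 11568 ops/s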